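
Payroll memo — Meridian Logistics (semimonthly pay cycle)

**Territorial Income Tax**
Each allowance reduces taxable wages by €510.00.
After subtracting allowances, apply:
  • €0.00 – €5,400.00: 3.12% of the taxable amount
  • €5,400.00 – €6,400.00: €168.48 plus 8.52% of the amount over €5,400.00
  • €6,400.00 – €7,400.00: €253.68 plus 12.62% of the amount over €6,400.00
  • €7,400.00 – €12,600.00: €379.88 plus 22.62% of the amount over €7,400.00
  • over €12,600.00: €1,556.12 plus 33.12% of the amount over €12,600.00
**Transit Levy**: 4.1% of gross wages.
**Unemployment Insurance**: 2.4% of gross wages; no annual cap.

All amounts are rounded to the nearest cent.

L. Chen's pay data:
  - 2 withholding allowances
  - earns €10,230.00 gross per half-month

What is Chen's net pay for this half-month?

Territorial Income Tax: taxable = €10,230.00 − 2×€510.00 = €9,210.00
  €379.88 + 22.62% × (€9,210.00 − €7,400.00) = €379.88 + 22.62% × €1,810.00 = €789.30
Transit Levy: 4.1% × €10,230.00 = €419.43
Unemployment Insurance: 2.4% × €10,230.00 = €245.52
Total withheld: €789.30 + €419.43 + €245.52 = €1,454.25
Net pay: €10,230.00 − €1,454.25 = €8,775.75

€8,775.75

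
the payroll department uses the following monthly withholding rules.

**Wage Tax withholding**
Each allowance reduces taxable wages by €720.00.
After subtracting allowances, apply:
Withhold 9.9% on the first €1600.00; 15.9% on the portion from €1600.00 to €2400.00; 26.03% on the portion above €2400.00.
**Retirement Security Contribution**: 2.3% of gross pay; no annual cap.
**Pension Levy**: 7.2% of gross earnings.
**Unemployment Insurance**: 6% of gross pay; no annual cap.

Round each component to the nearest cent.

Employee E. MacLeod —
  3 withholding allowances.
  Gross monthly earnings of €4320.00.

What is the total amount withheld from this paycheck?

€917.04

Wage Tax: taxable = €4320.00 − 3×€720.00 = €2160.00
  €158.40 + 15.9% × (€2160.00 − €1600.00) = €158.40 + 15.9% × €560.00 = €247.44
Retirement Security Contribution: 2.3% × €4320.00 = €99.36
Pension Levy: 7.2% × €4320.00 = €311.04
Unemployment Insurance: 6% × €4320.00 = €259.20
Total: €247.44 + €99.36 + €311.04 + €259.20 = €917.04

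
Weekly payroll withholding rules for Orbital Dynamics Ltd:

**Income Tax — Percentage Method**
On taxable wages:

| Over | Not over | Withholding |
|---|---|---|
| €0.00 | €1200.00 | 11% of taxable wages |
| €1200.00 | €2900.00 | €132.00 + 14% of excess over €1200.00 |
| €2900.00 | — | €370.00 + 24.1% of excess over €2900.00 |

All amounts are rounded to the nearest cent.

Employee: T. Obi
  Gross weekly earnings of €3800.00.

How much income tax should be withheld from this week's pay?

€586.90

Income Tax: taxable = €3800.00
  €370.00 + 24.1% × (€3800.00 − €2900.00) = €370.00 + 24.1% × €900.00 = €586.90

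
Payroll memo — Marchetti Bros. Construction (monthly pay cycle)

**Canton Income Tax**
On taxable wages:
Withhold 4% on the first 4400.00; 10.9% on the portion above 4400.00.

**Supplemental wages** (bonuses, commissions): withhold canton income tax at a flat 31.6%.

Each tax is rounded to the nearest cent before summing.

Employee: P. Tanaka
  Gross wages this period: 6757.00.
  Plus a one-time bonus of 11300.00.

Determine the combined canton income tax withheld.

Canton Income Tax: taxable = 6757.00
  176.00 + 10.9% × (6757.00 − 4400.00) = 176.00 + 10.9% × 2357.00 = 432.91
Supplemental (31.6% flat on bonus): 31.6% × 11300.00 = 3570.80
Total canton income tax: 432.91 + 3570.80 = 4003.71

4003.71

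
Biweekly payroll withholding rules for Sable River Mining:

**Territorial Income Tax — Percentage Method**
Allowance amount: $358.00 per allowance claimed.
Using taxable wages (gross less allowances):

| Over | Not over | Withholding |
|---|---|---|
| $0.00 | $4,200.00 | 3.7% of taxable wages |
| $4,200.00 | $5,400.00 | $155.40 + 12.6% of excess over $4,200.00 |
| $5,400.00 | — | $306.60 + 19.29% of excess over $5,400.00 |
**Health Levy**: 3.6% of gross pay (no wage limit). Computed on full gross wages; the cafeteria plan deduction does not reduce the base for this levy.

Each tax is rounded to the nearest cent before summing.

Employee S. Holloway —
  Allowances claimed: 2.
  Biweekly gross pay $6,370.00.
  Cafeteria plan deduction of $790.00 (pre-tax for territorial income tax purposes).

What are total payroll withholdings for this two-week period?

$468.38

Territorial Income Tax: taxable = $6,370.00 − $790.00 − 2×$358.00 = $4,864.00
  $155.40 + 12.6% × ($4,864.00 − $4,200.00) = $155.40 + 12.6% × $664.00 = $239.06
Health Levy: 3.6% × $6,370.00 = $229.32
Total: $239.06 + $229.32 = $468.38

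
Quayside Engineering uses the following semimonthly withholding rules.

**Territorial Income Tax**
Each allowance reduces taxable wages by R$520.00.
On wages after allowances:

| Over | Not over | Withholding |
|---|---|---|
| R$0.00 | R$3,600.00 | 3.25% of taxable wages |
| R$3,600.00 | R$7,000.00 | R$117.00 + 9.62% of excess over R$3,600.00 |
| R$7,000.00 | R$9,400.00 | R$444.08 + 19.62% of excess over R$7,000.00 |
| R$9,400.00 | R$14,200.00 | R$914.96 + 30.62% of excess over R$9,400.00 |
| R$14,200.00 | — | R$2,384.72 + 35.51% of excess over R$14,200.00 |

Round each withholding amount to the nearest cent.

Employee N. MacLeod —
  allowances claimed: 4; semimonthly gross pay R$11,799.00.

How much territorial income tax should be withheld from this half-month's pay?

R$1,012.64

Territorial Income Tax: taxable = R$11,799.00 − 4×R$520.00 = R$9,719.00
  R$914.96 + 30.62% × (R$9,719.00 − R$9,400.00) = R$914.96 + 30.62% × R$319.00 = R$1,012.64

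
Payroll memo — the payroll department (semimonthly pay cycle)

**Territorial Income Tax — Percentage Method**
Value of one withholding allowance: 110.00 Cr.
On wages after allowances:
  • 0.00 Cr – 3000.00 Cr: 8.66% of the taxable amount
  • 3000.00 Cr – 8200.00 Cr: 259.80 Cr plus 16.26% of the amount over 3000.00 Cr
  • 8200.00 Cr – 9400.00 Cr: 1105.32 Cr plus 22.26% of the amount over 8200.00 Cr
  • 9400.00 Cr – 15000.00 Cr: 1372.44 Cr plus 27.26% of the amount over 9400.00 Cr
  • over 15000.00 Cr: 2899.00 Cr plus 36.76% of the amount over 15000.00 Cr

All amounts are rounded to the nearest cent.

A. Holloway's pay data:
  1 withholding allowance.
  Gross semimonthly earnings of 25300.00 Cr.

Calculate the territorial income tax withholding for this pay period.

6644.84 Cr

Territorial Income Tax: taxable = 25300.00 Cr − 1×110.00 Cr = 25190.00 Cr
  2899.00 Cr + 36.76% × (25190.00 Cr − 15000.00 Cr) = 2899.00 Cr + 36.76% × 10190.00 Cr = 6644.84 Cr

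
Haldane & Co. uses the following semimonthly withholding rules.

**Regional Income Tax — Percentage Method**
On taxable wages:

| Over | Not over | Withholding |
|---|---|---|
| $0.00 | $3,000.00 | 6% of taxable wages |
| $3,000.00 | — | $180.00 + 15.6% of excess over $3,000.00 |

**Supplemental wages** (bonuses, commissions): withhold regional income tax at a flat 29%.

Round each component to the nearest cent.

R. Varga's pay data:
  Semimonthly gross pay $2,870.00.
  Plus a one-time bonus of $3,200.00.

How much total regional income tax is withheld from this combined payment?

Regional Income Tax: taxable = $2,870.00
  6% × $2,870.00 = $172.20
Supplemental (29% flat on bonus): 29% × $3,200.00 = $928.00
Total regional income tax: $172.20 + $928.00 = $1,100.20

$1,100.20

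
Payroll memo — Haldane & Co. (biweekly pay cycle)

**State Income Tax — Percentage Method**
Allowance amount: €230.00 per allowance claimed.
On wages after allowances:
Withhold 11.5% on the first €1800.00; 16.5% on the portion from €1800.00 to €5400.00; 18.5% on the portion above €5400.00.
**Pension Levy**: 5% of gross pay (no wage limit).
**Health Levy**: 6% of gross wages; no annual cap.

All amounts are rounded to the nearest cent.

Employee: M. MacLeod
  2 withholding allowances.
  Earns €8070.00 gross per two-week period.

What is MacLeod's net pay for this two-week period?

State Income Tax: taxable = €8070.00 − 2×€230.00 = €7610.00
  €801.00 + 18.5% × (€7610.00 − €5400.00) = €801.00 + 18.5% × €2210.00 = €1209.85
Pension Levy: 5% × €8070.00 = €403.50
Health Levy: 6% × €8070.00 = €484.20
Total withheld: €1209.85 + €403.50 + €484.20 = €2097.55
Net pay: €8070.00 − €2097.55 = €5972.45

€5972.45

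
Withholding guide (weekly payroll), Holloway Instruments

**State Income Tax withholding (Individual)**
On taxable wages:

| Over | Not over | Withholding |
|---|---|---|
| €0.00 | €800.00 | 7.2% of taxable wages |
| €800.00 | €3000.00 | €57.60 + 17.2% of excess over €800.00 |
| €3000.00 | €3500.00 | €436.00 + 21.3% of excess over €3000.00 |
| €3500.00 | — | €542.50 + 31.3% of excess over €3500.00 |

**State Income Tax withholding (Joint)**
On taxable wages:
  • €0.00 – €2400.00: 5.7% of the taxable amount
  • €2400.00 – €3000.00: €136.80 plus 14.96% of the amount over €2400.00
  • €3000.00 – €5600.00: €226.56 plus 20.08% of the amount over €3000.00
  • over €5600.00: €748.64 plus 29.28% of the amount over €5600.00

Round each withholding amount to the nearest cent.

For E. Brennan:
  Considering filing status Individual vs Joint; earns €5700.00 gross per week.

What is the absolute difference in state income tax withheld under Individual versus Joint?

€453.18

State Income Tax (Individual): taxable = €5700.00
  €542.50 + 31.3% × (€5700.00 − €3500.00) = €542.50 + 31.3% × €2200.00 = €1231.10
State Income Tax (Joint): taxable = €5700.00
  €748.64 + 29.28% × (€5700.00 − €5600.00) = €748.64 + 29.28% × €100.00 = €777.92
Difference: |€1231.10 − €777.92| = €453.18 (higher under Individual)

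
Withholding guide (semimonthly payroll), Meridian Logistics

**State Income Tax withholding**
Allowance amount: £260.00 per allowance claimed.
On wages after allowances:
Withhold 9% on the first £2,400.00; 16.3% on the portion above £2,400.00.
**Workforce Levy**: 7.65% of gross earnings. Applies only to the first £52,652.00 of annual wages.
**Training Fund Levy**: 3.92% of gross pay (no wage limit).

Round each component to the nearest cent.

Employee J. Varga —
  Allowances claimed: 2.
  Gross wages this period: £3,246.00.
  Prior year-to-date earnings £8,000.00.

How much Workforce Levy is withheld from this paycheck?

Workforce Levy: 7.65% × £3,246.00 = £248.32

£248.32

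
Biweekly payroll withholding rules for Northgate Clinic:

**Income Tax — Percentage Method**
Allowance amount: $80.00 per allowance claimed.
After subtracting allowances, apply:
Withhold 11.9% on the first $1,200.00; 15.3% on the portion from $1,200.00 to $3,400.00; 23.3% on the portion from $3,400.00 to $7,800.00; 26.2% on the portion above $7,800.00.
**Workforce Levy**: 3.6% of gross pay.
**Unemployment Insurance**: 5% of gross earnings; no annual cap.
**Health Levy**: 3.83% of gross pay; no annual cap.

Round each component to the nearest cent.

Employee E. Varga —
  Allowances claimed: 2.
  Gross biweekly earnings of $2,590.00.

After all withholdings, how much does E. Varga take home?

Income Tax: taxable = $2,590.00 − 2×$80.00 = $2,430.00
  $142.80 + 15.3% × ($2,430.00 − $1,200.00) = $142.80 + 15.3% × $1,230.00 = $330.99
Workforce Levy: 3.6% × $2,590.00 = $93.24
Unemployment Insurance: 5% × $2,590.00 = $129.50
Health Levy: 3.83% × $2,590.00 = $99.20
Total withheld: $330.99 + $93.24 + $129.50 + $99.20 = $652.93
Net pay: $2,590.00 − $652.93 = $1,937.07

$1,937.07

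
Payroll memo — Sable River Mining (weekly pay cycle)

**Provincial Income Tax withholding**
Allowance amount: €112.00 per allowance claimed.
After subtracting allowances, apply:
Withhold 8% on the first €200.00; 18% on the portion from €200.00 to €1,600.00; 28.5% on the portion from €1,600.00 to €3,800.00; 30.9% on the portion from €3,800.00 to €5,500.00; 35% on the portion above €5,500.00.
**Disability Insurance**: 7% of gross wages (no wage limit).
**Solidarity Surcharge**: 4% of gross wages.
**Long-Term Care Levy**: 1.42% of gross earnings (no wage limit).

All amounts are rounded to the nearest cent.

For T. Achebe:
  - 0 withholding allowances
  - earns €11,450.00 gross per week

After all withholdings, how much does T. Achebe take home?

Provincial Income Tax: taxable = €11,450.00
  €1,420.30 + 35% × (€11,450.00 − €5,500.00) = €1,420.30 + 35% × €5,950.00 = €3,502.80
Disability Insurance: 7% × €11,450.00 = €801.50
Solidarity Surcharge: 4% × €11,450.00 = €458.00
Long-Term Care Levy: 1.42% × €11,450.00 = €162.59
Total withheld: €3,502.80 + €801.50 + €458.00 + €162.59 = €4,924.89
Net pay: €11,450.00 − €4,924.89 = €6,525.11

€6,525.11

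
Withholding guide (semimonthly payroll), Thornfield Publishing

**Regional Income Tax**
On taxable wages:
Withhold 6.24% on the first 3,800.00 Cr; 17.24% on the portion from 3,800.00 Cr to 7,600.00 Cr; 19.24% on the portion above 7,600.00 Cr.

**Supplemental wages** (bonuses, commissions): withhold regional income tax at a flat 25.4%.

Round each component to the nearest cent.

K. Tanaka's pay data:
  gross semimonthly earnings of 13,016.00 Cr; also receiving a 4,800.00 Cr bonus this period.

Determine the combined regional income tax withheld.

Regional Income Tax: taxable = 13,016.00 Cr
  892.24 Cr + 19.24% × (13,016.00 Cr − 7,600.00 Cr) = 892.24 Cr + 19.24% × 5,416.00 Cr = 1,934.28 Cr
Supplemental (25.4% flat on bonus): 25.4% × 4,800.00 Cr = 1,219.20 Cr
Total regional income tax: 1,934.28 Cr + 1,219.20 Cr = 3,153.48 Cr

3,153.48 Cr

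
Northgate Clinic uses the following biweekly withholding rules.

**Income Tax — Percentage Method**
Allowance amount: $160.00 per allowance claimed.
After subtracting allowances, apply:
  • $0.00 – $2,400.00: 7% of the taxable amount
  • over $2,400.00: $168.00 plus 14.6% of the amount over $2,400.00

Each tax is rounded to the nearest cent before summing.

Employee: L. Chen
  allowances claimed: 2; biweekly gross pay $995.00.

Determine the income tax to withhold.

Income Tax: taxable = $995.00 − 2×$160.00 = $675.00
  7% × $675.00 = $47.25

$47.25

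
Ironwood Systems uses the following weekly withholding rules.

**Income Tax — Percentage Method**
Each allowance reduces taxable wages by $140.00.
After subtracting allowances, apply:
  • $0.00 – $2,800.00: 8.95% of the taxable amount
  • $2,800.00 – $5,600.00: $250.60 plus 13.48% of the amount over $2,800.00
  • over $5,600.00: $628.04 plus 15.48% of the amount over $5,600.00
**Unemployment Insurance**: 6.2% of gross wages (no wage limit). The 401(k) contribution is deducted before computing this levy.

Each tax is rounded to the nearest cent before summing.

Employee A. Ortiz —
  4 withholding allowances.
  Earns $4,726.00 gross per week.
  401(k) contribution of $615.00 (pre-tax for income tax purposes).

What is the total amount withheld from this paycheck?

Income Tax: taxable = $4,726.00 − $615.00 − 4×$140.00 = $3,551.00
  $250.60 + 13.48% × ($3,551.00 − $2,800.00) = $250.60 + 13.48% × $751.00 = $351.83
Unemployment Insurance: 6.2% × $4,111.00 = $254.88
Total: $351.83 + $254.88 = $606.71

$606.71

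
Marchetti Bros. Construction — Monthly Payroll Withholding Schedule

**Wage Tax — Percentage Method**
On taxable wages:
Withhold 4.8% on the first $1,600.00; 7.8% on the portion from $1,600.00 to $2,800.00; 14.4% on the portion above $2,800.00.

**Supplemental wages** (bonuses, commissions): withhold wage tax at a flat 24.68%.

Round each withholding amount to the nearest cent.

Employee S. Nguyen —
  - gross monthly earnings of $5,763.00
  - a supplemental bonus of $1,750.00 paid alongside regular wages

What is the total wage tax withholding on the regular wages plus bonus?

$1,028.97

Wage Tax: taxable = $5,763.00
  $170.40 + 14.4% × ($5,763.00 − $2,800.00) = $170.40 + 14.4% × $2,963.00 = $597.07
Supplemental (24.68% flat on bonus): 24.68% × $1,750.00 = $431.90
Total wage tax: $597.07 + $431.90 = $1,028.97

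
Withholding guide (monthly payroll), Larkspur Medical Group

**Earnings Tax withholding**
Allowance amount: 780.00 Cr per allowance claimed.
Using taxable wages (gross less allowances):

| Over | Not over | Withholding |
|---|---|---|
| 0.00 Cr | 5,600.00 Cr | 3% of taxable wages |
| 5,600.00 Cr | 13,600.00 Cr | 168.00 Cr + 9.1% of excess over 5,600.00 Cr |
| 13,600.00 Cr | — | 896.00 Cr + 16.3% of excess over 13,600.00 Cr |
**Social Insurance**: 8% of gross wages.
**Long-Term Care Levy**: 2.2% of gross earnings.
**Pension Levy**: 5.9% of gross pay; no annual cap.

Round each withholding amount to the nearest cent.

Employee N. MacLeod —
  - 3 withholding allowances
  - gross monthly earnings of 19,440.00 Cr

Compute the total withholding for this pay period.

4,596.34 Cr

Earnings Tax: taxable = 19,440.00 Cr − 3×780.00 Cr = 17,100.00 Cr
  896.00 Cr + 16.3% × (17,100.00 Cr − 13,600.00 Cr) = 896.00 Cr + 16.3% × 3,500.00 Cr = 1,466.50 Cr
Social Insurance: 8% × 19,440.00 Cr = 1,555.20 Cr
Long-Term Care Levy: 2.2% × 19,440.00 Cr = 427.68 Cr
Pension Levy: 5.9% × 19,440.00 Cr = 1,146.96 Cr
Total: 1,466.50 Cr + 1,555.20 Cr + 427.68 Cr + 1,146.96 Cr = 4,596.34 Cr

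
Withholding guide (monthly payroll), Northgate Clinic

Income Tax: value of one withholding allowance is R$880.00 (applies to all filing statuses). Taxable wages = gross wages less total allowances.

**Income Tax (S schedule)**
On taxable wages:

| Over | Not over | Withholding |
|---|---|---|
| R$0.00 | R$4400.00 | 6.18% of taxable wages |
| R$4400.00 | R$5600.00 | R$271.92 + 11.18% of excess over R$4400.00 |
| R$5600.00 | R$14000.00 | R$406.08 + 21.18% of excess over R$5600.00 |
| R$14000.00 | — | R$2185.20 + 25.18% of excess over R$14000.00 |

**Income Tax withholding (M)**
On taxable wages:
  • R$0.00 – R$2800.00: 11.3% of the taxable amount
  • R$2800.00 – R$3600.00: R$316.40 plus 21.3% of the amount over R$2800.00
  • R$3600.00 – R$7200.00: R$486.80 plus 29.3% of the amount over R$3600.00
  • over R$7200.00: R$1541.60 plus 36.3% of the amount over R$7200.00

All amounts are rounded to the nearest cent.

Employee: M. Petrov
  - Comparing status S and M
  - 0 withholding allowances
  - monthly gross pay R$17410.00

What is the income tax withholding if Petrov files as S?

Income Tax (S): taxable = R$17410.00
  R$2185.20 + 25.18% × (R$17410.00 − R$14000.00) = R$2185.20 + 25.18% × R$3410.00 = R$3043.84

R$3043.84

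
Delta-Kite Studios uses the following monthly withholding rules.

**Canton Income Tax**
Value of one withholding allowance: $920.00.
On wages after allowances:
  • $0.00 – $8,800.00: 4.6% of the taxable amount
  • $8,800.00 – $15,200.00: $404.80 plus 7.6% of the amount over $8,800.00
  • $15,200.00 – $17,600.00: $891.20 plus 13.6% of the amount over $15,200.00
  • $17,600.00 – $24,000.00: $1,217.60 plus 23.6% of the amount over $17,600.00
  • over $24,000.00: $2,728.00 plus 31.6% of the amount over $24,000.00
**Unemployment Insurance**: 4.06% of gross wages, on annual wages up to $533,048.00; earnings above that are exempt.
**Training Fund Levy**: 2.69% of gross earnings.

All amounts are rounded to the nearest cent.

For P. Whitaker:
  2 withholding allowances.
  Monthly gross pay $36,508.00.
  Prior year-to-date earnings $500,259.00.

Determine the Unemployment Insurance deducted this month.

Unemployment Insurance: cap $533,048.00 − YTD $500,259.00 = $32,789.00 subject; 4.06% × $32,789.00 = $1,331.23

$1,331.23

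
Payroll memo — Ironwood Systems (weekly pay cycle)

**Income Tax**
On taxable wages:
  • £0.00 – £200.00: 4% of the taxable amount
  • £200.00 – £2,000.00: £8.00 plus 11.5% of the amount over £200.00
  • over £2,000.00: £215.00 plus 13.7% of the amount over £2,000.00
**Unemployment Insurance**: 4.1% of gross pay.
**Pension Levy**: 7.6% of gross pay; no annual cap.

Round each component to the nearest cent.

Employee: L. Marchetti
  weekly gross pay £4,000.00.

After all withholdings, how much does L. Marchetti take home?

Income Tax: taxable = £4,000.00
  £215.00 + 13.7% × (£4,000.00 − £2,000.00) = £215.00 + 13.7% × £2,000.00 = £489.00
Unemployment Insurance: 4.1% × £4,000.00 = £164.00
Pension Levy: 7.6% × £4,000.00 = £304.00
Total withheld: £489.00 + £164.00 + £304.00 = £957.00
Net pay: £4,000.00 − £957.00 = £3,043.00

£3,043.00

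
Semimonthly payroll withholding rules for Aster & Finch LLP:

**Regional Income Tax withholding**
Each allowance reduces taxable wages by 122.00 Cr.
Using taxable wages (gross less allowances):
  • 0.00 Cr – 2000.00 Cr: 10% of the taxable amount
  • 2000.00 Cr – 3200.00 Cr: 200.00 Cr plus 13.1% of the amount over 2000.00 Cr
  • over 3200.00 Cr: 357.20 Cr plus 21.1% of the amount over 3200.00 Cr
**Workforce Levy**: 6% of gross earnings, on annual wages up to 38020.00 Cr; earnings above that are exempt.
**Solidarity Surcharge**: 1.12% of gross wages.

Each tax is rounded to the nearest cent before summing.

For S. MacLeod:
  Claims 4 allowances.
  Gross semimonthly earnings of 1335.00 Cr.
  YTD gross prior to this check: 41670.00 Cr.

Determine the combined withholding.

99.65 Cr

Regional Income Tax: taxable = 1335.00 Cr − 4×122.00 Cr = 847.00 Cr
  10% × 847.00 Cr = 84.70 Cr
Workforce Levy: YTD 41670.00 Cr ≥ cap 38020.00 Cr → 0.00 Cr
Solidarity Surcharge: 1.12% × 1335.00 Cr = 14.95 Cr
Total: 84.70 Cr + 0.00 Cr + 14.95 Cr = 99.65 Cr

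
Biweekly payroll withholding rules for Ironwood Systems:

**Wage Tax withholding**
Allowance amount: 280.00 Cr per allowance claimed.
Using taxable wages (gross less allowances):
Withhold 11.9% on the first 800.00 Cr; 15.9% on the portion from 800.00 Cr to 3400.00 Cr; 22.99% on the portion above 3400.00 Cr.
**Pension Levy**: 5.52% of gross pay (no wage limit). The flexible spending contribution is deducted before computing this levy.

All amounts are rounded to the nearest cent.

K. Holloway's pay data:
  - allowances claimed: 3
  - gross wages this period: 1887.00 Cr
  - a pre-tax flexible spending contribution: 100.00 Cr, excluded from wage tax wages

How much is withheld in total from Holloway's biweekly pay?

217.21 Cr

Wage Tax: taxable = 1887.00 Cr − 100.00 Cr − 3×280.00 Cr = 947.00 Cr
  95.20 Cr + 15.9% × (947.00 Cr − 800.00 Cr) = 95.20 Cr + 15.9% × 147.00 Cr = 118.57 Cr
Pension Levy: 5.52% × 1787.00 Cr = 98.64 Cr
Total: 118.57 Cr + 98.64 Cr = 217.21 Cr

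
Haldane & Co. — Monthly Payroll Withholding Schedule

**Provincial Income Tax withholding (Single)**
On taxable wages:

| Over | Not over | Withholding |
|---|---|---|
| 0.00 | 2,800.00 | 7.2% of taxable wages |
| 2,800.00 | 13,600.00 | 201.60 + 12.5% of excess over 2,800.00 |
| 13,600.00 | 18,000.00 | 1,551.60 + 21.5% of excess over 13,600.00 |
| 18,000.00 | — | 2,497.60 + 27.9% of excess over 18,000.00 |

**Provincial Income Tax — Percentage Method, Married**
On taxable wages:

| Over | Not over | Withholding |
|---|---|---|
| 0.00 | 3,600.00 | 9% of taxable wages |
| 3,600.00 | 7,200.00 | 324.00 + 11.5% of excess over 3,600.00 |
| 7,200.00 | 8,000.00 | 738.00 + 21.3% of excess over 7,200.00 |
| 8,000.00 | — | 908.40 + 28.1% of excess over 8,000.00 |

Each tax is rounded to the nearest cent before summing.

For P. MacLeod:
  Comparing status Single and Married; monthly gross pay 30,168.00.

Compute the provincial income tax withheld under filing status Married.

Provincial Income Tax (Married): taxable = 30,168.00
  908.40 + 28.1% × (30,168.00 − 8,000.00) = 908.40 + 28.1% × 22,168.00 = 7,137.61

7,137.61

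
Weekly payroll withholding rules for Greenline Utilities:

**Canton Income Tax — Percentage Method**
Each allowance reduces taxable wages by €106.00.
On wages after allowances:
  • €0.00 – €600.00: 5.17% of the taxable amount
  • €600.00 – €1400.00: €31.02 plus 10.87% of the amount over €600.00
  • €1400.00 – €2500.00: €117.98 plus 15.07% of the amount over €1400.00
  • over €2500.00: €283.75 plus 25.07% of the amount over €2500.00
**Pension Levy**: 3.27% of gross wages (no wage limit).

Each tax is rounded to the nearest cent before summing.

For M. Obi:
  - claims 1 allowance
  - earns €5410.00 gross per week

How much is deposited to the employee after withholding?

Canton Income Tax: taxable = €5410.00 − 1×€106.00 = €5304.00
  €283.75 + 25.07% × (€5304.00 − €2500.00) = €283.75 + 25.07% × €2804.00 = €986.71
Pension Levy: 3.27% × €5410.00 = €176.91
Total withheld: €986.71 + €176.91 = €1163.62
Net pay: €5410.00 − €1163.62 = €4246.38

€4246.38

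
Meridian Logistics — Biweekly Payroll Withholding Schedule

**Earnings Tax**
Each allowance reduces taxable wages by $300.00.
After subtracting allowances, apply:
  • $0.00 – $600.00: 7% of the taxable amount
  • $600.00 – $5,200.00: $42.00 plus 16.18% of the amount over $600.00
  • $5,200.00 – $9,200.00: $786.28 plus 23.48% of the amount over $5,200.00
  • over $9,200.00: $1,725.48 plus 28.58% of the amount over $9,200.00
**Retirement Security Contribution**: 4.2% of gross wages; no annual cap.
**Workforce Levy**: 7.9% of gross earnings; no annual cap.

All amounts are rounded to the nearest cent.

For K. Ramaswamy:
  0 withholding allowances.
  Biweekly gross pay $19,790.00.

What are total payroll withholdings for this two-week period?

Earnings Tax: taxable = $19,790.00
  $1,725.48 + 28.58% × ($19,790.00 − $9,200.00) = $1,725.48 + 28.58% × $10,590.00 = $4,752.10
Retirement Security Contribution: 4.2% × $19,790.00 = $831.18
Workforce Levy: 7.9% × $19,790.00 = $1,563.41
Total: $4,752.10 + $831.18 + $1,563.41 = $7,146.69

$7,146.69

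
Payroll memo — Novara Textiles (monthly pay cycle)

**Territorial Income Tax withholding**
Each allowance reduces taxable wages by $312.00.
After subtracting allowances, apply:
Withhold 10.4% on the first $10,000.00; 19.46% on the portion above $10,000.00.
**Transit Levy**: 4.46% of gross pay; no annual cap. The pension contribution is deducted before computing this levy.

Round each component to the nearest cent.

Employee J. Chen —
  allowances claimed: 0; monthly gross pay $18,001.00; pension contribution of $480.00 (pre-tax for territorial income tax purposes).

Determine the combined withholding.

$3,285.03

Territorial Income Tax: taxable = $18,001.00 − $480.00 = $17,521.00
  $1,040.00 + 19.46% × ($17,521.00 − $10,000.00) = $1,040.00 + 19.46% × $7,521.00 = $2,503.59
Transit Levy: 4.46% × $17,521.00 = $781.44
Total: $2,503.59 + $781.44 = $3,285.03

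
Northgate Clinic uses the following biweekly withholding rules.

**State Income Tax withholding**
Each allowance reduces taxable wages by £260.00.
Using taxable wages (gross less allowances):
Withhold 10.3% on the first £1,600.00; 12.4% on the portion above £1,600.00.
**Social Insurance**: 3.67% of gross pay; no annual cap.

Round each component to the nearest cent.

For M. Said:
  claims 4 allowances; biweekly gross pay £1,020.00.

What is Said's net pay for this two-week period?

£982.57

State Income Tax: taxable = £1,020.00 − 4×£260.00 = £-20.00
  Taxable ≤ 0 → £0.00
Social Insurance: 3.67% × £1,020.00 = £37.43
Total withheld: £0.00 + £37.43 = £37.43
Net pay: £1,020.00 − £37.43 = £982.57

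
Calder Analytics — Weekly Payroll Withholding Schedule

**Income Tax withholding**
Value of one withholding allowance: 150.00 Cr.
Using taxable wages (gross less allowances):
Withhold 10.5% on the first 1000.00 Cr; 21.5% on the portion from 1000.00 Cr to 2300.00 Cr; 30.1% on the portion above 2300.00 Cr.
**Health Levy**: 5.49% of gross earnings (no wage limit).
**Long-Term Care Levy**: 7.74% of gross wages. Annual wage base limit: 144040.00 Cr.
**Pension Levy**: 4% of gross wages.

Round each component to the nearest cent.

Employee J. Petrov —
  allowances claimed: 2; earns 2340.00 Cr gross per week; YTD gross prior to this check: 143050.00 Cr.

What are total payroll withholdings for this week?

Income Tax: taxable = 2340.00 Cr − 2×150.00 Cr = 2040.00 Cr
  105.00 Cr + 21.5% × (2040.00 Cr − 1000.00 Cr) = 105.00 Cr + 21.5% × 1040.00 Cr = 328.60 Cr
Health Levy: 5.49% × 2340.00 Cr = 128.47 Cr
Long-Term Care Levy: cap 144040.00 Cr − YTD 143050.00 Cr = 990.00 Cr subject; 7.74% × 990.00 Cr = 76.63 Cr
Pension Levy: 4% × 2340.00 Cr = 93.60 Cr
Total: 328.60 Cr + 128.47 Cr + 76.63 Cr + 93.60 Cr = 627.30 Cr

627.30 Cr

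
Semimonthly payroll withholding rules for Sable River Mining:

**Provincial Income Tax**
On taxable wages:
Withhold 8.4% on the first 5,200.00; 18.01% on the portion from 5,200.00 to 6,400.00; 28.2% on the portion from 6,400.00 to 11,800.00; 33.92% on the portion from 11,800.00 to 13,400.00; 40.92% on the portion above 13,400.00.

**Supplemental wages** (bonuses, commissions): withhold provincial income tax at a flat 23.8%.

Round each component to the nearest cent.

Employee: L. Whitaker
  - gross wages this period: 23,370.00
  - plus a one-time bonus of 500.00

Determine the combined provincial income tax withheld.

Provincial Income Tax: taxable = 23,370.00
  2,718.44 + 40.92% × (23,370.00 − 13,400.00) = 2,718.44 + 40.92% × 9,970.00 = 6,798.16
Supplemental (23.8% flat on bonus): 23.8% × 500.00 = 119.00
Total provincial income tax: 6,798.16 + 119.00 = 6,917.16

6,917.16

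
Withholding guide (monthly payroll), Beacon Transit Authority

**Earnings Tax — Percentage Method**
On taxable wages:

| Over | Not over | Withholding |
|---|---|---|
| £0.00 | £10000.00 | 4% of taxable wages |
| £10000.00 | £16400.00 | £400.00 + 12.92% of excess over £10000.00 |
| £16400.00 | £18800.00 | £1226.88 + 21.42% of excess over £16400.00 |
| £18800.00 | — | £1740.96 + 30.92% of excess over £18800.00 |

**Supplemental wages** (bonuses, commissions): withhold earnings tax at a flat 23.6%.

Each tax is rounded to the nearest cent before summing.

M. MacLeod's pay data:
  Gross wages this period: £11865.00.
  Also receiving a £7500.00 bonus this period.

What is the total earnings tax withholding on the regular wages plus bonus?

£2410.96

Earnings Tax: taxable = £11865.00
  £400.00 + 12.92% × (£11865.00 − £10000.00) = £400.00 + 12.92% × £1865.00 = £640.96
Supplemental (23.6% flat on bonus): 23.6% × £7500.00 = £1770.00
Total earnings tax: £640.96 + £1770.00 = £2410.96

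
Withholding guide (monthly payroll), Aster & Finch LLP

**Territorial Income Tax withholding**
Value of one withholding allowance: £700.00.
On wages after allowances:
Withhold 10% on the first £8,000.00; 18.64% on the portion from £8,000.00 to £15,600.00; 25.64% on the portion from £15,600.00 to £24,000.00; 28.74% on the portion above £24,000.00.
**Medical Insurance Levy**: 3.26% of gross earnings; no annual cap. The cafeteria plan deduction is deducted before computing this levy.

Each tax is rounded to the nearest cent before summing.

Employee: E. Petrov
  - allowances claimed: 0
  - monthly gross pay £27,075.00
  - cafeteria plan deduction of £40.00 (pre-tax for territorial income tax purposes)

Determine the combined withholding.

Territorial Income Tax: taxable = £27,075.00 − £40.00 = £27,035.00
  £4,370.40 + 28.74% × (£27,035.00 − £24,000.00) = £4,370.40 + 28.74% × £3,035.00 = £5,242.66
Medical Insurance Levy: 3.26% × £27,035.00 = £881.34
Total: £5,242.66 + £881.34 = £6,124.00

£6,124.00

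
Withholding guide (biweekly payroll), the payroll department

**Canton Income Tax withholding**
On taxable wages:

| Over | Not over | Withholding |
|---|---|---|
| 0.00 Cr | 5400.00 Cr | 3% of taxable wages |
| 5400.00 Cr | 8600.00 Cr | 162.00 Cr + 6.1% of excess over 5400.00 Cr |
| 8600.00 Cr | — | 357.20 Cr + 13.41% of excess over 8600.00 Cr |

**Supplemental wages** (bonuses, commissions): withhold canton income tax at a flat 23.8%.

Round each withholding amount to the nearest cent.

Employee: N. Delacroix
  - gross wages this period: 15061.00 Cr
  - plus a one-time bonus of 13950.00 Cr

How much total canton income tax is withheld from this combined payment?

4543.72 Cr

Canton Income Tax: taxable = 15061.00 Cr
  357.20 Cr + 13.41% × (15061.00 Cr − 8600.00 Cr) = 357.20 Cr + 13.41% × 6461.00 Cr = 1223.62 Cr
Supplemental (23.8% flat on bonus): 23.8% × 13950.00 Cr = 3320.10 Cr
Total canton income tax: 1223.62 Cr + 3320.10 Cr = 4543.72 Cr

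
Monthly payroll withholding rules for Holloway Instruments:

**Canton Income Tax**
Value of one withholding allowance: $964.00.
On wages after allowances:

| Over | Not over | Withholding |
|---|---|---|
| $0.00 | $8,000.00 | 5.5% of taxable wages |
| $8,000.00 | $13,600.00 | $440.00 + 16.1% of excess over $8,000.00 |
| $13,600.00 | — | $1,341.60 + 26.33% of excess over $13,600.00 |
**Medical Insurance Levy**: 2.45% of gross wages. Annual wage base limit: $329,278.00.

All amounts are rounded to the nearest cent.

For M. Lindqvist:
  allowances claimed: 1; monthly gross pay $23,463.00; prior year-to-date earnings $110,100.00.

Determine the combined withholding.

Canton Income Tax: taxable = $23,463.00 − 1×$964.00 = $22,499.00
  $1,341.60 + 26.33% × ($22,499.00 − $13,600.00) = $1,341.60 + 26.33% × $8,899.00 = $3,684.71
Medical Insurance Levy: 2.45% × $23,463.00 = $574.84
Total: $3,684.71 + $574.84 = $4,259.55

$4,259.55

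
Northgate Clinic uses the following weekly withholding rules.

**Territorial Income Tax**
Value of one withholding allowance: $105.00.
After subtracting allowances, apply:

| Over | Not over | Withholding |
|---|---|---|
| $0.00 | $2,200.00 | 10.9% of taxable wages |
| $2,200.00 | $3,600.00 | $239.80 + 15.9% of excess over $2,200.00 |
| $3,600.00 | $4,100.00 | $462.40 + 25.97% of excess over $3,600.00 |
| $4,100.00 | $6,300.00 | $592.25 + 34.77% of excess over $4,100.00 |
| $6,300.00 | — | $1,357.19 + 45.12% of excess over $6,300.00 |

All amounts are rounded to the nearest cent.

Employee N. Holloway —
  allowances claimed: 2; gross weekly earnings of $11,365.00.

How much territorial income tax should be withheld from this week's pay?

Territorial Income Tax: taxable = $11,365.00 − 2×$105.00 = $11,155.00
  $1,357.19 + 45.12% × ($11,155.00 − $6,300.00) = $1,357.19 + 45.12% × $4,855.00 = $3,547.77

$3,547.77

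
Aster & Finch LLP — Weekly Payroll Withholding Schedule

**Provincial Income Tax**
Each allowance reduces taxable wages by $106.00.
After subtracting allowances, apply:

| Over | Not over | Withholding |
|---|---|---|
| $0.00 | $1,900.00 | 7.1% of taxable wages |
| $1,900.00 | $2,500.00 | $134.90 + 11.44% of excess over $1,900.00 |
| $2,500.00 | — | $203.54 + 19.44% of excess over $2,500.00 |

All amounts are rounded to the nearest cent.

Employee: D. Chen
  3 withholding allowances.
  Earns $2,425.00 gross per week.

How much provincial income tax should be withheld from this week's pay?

$158.58

Provincial Income Tax: taxable = $2,425.00 − 3×$106.00 = $2,107.00
  $134.90 + 11.44% × ($2,107.00 − $1,900.00) = $134.90 + 11.44% × $207.00 = $158.58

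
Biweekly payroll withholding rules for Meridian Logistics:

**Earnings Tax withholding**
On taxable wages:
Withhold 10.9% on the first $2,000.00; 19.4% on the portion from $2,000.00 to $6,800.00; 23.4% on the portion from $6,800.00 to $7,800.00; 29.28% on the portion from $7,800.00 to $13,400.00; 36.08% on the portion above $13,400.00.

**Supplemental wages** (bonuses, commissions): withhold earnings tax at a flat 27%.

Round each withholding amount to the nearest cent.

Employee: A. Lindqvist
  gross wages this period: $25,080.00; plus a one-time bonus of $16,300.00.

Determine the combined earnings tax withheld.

Earnings Tax: taxable = $25,080.00
  $3,022.88 + 36.08% × ($25,080.00 − $13,400.00) = $3,022.88 + 36.08% × $11,680.00 = $7,237.02
Supplemental (27% flat on bonus): 27% × $16,300.00 = $4,401.00
Total earnings tax: $7,237.02 + $4,401.00 = $11,638.02

$11,638.02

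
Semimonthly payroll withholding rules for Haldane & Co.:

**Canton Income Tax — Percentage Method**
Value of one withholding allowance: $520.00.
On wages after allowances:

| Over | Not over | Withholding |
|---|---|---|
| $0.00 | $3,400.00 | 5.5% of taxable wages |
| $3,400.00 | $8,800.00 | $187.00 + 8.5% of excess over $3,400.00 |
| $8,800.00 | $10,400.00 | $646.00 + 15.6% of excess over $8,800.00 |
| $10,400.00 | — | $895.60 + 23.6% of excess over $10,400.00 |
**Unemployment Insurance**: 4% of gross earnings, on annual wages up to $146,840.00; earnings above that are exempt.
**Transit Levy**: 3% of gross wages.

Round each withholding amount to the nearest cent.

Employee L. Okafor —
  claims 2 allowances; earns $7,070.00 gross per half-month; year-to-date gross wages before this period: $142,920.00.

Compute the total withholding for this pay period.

Canton Income Tax: taxable = $7,070.00 − 2×$520.00 = $6,030.00
  $187.00 + 8.5% × ($6,030.00 − $3,400.00) = $187.00 + 8.5% × $2,630.00 = $410.55
Unemployment Insurance: cap $146,840.00 − YTD $142,920.00 = $3,920.00 subject; 4% × $3,920.00 = $156.80
Transit Levy: 3% × $7,070.00 = $212.10
Total: $410.55 + $156.80 + $212.10 = $779.45

$779.45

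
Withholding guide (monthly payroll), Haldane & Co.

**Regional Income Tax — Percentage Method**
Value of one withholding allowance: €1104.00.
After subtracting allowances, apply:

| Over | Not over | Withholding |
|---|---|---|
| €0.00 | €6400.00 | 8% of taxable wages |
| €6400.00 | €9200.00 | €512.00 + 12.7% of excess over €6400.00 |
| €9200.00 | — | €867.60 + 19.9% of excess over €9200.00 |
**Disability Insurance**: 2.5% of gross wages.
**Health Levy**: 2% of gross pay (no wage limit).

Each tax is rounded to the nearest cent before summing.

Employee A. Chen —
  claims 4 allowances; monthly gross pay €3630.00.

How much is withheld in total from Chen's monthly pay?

€163.35

Regional Income Tax: taxable = €3630.00 − 4×€1104.00 = €-786.00
  Taxable ≤ 0 → €0.00
Disability Insurance: 2.5% × €3630.00 = €90.75
Health Levy: 2% × €3630.00 = €72.60
Total: €0.00 + €90.75 + €72.60 = €163.35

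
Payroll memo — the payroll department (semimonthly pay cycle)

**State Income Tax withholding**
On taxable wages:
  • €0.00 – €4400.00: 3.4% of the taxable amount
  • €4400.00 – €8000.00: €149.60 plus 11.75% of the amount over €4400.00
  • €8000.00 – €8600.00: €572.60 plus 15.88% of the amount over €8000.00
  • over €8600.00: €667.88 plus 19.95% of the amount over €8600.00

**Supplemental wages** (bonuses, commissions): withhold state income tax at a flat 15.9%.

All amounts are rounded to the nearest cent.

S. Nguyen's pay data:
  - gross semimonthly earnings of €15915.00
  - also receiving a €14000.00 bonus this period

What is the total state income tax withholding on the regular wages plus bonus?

State Income Tax: taxable = €15915.00
  €667.88 + 19.95% × (€15915.00 − €8600.00) = €667.88 + 19.95% × €7315.00 = €2127.22
Supplemental (15.9% flat on bonus): 15.9% × €14000.00 = €2226.00
Total state income tax: €2127.22 + €2226.00 = €4353.22

€4353.22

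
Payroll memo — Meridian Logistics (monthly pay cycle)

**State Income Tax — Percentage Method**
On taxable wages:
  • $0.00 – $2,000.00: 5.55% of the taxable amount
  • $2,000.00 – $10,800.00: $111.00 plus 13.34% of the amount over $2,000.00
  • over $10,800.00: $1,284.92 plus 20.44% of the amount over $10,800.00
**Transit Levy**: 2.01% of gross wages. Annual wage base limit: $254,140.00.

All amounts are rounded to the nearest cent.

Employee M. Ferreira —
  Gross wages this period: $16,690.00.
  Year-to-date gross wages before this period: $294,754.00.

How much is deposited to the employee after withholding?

$14,201.16

State Income Tax: taxable = $16,690.00
  $1,284.92 + 20.44% × ($16,690.00 − $10,800.00) = $1,284.92 + 20.44% × $5,890.00 = $2,488.84
Transit Levy: YTD $294,754.00 ≥ cap $254,140.00 → $0.00
Total withheld: $2,488.84 + $0.00 = $2,488.84
Net pay: $16,690.00 − $2,488.84 = $14,201.16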